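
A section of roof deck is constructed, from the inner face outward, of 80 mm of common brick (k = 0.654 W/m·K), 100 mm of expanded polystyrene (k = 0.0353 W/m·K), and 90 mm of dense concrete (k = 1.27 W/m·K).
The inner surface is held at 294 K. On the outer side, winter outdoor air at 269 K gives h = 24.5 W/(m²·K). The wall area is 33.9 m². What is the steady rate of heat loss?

Q ≈ 276 W

Model the wall as resistances in series:
R_common brick = L/(kA) = 0.08/(0.654×33.9) = 0.003608 K/W
R_expanded polystyrene = L/(kA) = 0.1/(0.0353×33.9) = 0.08357 K/W
R_dense concrete = L/(kA) = 0.09/(1.27×33.9) = 0.00209 K/W
R_outer film = 1/(h_o·A) = 1/(24.5×33.9) = 0.001204 K/W
R_total = 0.09047 K/W
Q = ΔT / R_total = 25 / 0.09047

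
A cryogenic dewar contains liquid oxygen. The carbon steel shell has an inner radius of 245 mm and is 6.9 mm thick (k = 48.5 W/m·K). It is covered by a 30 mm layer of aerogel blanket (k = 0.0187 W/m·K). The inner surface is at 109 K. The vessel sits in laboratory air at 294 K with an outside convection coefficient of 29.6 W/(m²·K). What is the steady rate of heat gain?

Q ≈ 101 W

Radial (spherical) resistances in series:
R_carbon steel shell = (1/0.245 − 1/0.2519)/(4π×48.5) = 1.834×10^-4 K/W
R_aerogel blanket = (1/0.2519 − 1/0.2819)/(4π×0.0187) = 1.798 K/W
R_outer film = 1/(h·4πr_o²) = 1/(29.6×4π×0.2819²) = 0.03383 K/W
R_total = 1.832 K/W
Q = ΔT/R_total = 185/1.832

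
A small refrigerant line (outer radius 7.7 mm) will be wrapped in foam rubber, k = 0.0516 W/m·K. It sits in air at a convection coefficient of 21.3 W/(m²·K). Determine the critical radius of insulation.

For a cylinder r_cr = k/h = 0.0516/21.3
r_cr = 2.42 mm; since the bare radius (7.7 mm) is above r_cr, any added insulation will reduce heat loss.

r_cr ≈ 2.42 mm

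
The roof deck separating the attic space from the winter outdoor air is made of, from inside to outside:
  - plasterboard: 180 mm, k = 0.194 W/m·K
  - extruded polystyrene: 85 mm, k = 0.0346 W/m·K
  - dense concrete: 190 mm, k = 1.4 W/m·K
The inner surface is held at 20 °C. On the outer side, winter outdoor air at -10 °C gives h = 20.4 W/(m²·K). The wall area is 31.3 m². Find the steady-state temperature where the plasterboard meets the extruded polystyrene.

Thermal resistances in series:
R_plasterboard = L/(kA) = 0.18/(0.194×31.3) = 0.02964 K/W
R_extruded polystyrene = L/(kA) = 0.085/(0.0346×31.3) = 0.07849 K/W
R_dense concrete = L/(kA) = 0.19/(1.4×31.3) = 0.004336 K/W
R_outer film = 1/(h_o·A) = 1/(20.4×31.3) = 0.001566 K/W
R_total = 0.114 K/W;  Q = ΔT/R_total = 30/0.114 = 263.1 W
T_interface = T_inner − Q·ΣR(inner→interface) = 20 − 263×0.02964

T ≈ 12.2 °C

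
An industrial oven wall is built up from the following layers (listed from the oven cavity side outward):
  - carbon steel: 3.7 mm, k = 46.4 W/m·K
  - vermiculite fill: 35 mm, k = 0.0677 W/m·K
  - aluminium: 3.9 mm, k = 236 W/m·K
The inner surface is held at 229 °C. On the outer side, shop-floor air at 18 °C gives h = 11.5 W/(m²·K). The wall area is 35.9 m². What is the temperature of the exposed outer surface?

T ≈ 48.4 °C

Thermal resistances in series:
R_carbon steel = L/(kA) = 0.0037/(46.4×35.9) = 2.221×10^-6 K/W
R_vermiculite fill = L/(kA) = 0.035/(0.0677×35.9) = 0.0144 K/W
R_aluminium = L/(kA) = 0.0039/(236×35.9) = 4.603×10^-7 K/W
R_outer film = 1/(h_o·A) = 1/(11.5×35.9) = 0.002422 K/W
R_total = 0.01683 K/W;  Q = ΔT/R_total = 211/0.01683 = 12540 W
T_interface = T_inner − Q·ΣR(inner→interface) = 229 − 12500×0.0144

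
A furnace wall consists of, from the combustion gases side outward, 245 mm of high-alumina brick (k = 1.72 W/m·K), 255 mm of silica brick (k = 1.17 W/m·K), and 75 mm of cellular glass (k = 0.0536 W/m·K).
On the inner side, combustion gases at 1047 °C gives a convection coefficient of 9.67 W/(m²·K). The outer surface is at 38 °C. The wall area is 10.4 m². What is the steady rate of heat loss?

Q ≈ 5630 W

Using the resistance-network approach (series):
R_inner film = 1/(h_i·A) = 1/(9.67×10.4) = 0.009944 K/W
R_high-alumina brick = L/(kA) = 0.245/(1.72×10.4) = 0.0137 K/W
R_silica brick = L/(kA) = 0.255/(1.17×10.4) = 0.02096 K/W
R_cellular glass = L/(kA) = 0.075/(0.0536×10.4) = 0.1345 K/W
R_total = 0.1791 K/W
Q = ΔT / R_total = 1009 / 0.1791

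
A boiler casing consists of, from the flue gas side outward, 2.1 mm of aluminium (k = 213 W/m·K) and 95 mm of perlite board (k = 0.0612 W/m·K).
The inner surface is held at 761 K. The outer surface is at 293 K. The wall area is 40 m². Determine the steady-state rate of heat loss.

Q ≈ 12100 W

Thermal resistances in series:
R_aluminium = L/(kA) = 0.0021/(213×40) = 2.465×10^-7 K/W
R_perlite board = L/(kA) = 0.095/(0.0612×40) = 0.03881 K/W
R_total = 0.03881 K/W
Q = ΔT / R_total = 468 / 0.03881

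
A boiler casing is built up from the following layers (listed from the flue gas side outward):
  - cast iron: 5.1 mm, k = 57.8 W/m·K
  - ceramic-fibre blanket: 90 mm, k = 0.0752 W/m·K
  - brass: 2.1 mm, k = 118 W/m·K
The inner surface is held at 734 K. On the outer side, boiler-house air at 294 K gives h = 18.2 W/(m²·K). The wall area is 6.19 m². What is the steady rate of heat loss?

Q ≈ 2180 W

Model the wall as resistances in series:
R_cast iron = L/(kA) = 0.0051/(57.8×6.19) = 1.425×10^-5 K/W
R_ceramic-fibre blanket = L/(kA) = 0.09/(0.0752×6.19) = 0.1933 K/W
R_brass = L/(kA) = 0.0021/(118×6.19) = 2.875×10^-6 K/W
R_outer film = 1/(h_o·A) = 1/(18.2×6.19) = 0.008876 K/W
R_total = 0.2022 K/W
Q = ΔT / R_total = 440 / 0.2022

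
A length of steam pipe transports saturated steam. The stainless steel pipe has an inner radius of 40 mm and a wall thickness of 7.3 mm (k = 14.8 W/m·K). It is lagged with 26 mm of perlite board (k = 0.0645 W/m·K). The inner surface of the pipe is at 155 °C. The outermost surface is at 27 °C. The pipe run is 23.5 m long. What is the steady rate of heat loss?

Cylindrical conduction, so R = ln(r₂/r₁)/(2πkL) per layer, in series:
R_stainless steel pipe wall = ln(47.3/40)/(2π×14.8×23.5) = 7.671×10^-5 K/W
R_perlite board = ln(73.3/47.3)/(2π×0.0645×23.5) = 0.046 K/W
R_total = 0.04607 K/W
Q = ΔT/R_total = 128/0.04607

Q ≈ 2780 W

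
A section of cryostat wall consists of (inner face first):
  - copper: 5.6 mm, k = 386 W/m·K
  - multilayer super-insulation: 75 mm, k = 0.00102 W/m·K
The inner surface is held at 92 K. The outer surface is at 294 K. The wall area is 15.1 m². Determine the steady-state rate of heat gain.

Thermal resistances in series:
R_copper = L/(kA) = 0.0056/(386×15.1) = 9.608×10^-7 K/W
R_multilayer super-insulation = L/(kA) = 0.075/(0.00102×15.1) = 4.869 K/W
R_total = 4.869 K/W
Q = ΔT / R_total = 202 / 4.869

Q ≈ 41.5 W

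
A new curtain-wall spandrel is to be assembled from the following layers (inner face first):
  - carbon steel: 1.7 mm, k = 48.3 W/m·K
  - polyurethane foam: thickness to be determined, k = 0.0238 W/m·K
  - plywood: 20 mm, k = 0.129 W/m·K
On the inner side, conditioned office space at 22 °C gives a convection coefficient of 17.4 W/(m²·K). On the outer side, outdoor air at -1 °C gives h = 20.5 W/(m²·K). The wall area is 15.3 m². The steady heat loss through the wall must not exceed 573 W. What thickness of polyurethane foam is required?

L ≈ 8.4 mm

Model the wall as resistances in series:
R_inner film = 1/(h_i·A) = 1/(17.4×15.3) = 0.003756 K/W
R_carbon steel = L/(kA) = 0.0017/(48.3×15.3) = 2.3×10^-6 K/W
R_plywood = L/(kA) = 0.02/(0.129×15.3) = 0.01013 K/W
R_outer film = 1/(h_o·A) = 1/(20.5×15.3) = 0.003188 K/W
Sum of the known resistances R_other = 0.01708 K/W
Required total resistance R_tot = ΔT/Q_allow = 23/573 = 0.04014 K/W
R_polyurethane foam = R_tot − R_other = 0.02306 K/W
L = R·k·A = 0.02306×0.0238×15.3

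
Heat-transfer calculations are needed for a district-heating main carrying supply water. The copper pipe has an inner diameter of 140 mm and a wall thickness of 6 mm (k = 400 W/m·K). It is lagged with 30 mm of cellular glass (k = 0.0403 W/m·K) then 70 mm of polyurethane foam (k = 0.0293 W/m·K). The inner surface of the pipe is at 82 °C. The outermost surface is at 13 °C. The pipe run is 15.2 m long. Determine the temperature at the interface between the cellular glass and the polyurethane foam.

T ≈ 59.7 °C

Cylindrical conduction, so R = ln(r₂/r₁)/(2πkL) per layer, in series:
R_copper pipe wall = ln(76/70)/(2π×400×15.2) = 2.153×10^-6 K/W
R_cellular glass = ln(106/76)/(2π×0.0403×15.2) = 0.08644 K/W
R_polyurethane foam = ln(176/106)/(2π×0.0293×15.2) = 0.1812 K/W
R_total = 0.2676 K/W
Q = ΔT/R_total = 69/0.2676
Q = 258 W
T_interface = T_inner − Q·ΣR(inner→interface) = 82 − 258×0.08645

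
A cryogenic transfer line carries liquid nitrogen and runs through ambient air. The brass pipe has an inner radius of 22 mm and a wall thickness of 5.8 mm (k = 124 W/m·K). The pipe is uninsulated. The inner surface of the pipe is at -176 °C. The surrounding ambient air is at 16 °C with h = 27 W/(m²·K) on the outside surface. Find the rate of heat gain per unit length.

q′ ≈ 904 W/m

Cylindrical conduction, so R = ln(r₂/r₁)/(2πkL) per layer, in series:
R_brass pipe wall = ln(27.8/22)/(2π×124×1) = 3.003×10^-4 K/W
R_outer film = 1/(h_o·2πr_oL) = 1/(27×2π×0.0278×1) = 0.212 K/W
R_total = 0.2123 K/W
Q = ΔT/R_total = 192/0.2123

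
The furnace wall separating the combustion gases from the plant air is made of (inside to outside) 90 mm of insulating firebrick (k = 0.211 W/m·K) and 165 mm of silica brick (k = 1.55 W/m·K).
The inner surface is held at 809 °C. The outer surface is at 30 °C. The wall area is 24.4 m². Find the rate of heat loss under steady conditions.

Thermal resistances in series:
R_insulating firebrick = L/(kA) = 0.09/(0.211×24.4) = 0.01748 K/W
R_silica brick = L/(kA) = 0.165/(1.55×24.4) = 0.004363 K/W
R_total = 0.02184 K/W
Q = ΔT / R_total = 779 / 0.02184

Q ≈ 35700 W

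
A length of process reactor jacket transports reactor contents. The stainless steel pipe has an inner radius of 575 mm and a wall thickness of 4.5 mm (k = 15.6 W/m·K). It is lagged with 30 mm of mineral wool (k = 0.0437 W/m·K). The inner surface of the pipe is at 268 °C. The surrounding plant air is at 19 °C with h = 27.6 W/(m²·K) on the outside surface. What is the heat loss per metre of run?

Radial resistances (cylindrical: R_cond = ln(r_o/r_i)/(2πkL), R_conv = 1/(h·2πrL)):
R_stainless steel pipe wall = ln(579.5/575)/(2π×15.6×1) = 7.953×10^-5 K/W
R_mineral wool = ln(609.5/579.5)/(2π×0.0437×1) = 0.1838 K/W
R_outer film = 1/(h_o·2πr_oL) = 1/(27.6×2π×0.6095×1) = 0.009461 K/W
R_total = 0.1934 K/W
Q = ΔT/R_total = 249/0.1934

q′ ≈ 1290 W/m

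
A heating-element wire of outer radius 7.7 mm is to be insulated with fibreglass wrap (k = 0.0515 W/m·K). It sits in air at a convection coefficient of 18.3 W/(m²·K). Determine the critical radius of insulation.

For a cylinder r_cr = k/h = 0.0515/18.3
r_cr = 2.81 mm; since the bare radius (7.7 mm) is above r_cr, any added insulation will reduce heat loss.

r_cr ≈ 2.81 mm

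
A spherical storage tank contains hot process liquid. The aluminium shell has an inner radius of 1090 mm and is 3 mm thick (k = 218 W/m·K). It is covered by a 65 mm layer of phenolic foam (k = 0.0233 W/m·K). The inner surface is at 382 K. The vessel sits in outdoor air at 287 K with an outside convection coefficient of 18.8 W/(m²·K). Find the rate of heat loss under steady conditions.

Q ≈ 532 W

Each spherical layer contributes R = (1/r_i − 1/r_o)/(4πk):
R_aluminium shell = (1/1.09 − 1/1.093)/(4π×218) = 9.192×10^-7 K/W
R_phenolic foam = (1/1.093 − 1/1.158)/(4π×0.0233) = 0.1754 K/W
R_outer film = 1/(h·4πr_o²) = 1/(18.8×4π×1.158²) = 0.003157 K/W
R_total = 0.1786 K/W
Q = ΔT/R_total = 95/0.1786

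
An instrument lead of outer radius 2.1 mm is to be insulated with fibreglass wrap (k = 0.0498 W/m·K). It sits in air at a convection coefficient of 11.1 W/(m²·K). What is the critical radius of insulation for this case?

For a cylinder r_cr = k/h = 0.0498/11.1
r_cr = 4.49 mm; since the bare radius (2.1 mm) is below r_cr, adding a thin layer of insulation will *increase* heat loss.

r_cr ≈ 4.49 mm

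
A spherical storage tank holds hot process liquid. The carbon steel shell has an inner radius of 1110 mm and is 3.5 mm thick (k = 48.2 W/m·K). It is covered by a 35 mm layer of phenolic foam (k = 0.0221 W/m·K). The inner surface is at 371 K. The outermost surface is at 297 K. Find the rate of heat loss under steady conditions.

For a spherical shell R = (1/r₁ − 1/r₂)/(4πk); film R = 1/(h·4πr²). In series:
R_carbon steel shell = (1/1.11 − 1/1.1135)/(4π×48.2) = 4.675×10^-6 K/W
R_phenolic foam = (1/1.1135 − 1/1.1485)/(4π×0.0221) = 0.09855 K/W
R_total = 0.09855 K/W
Q = ΔT/R_total = 74/0.09855

Q ≈ 751 W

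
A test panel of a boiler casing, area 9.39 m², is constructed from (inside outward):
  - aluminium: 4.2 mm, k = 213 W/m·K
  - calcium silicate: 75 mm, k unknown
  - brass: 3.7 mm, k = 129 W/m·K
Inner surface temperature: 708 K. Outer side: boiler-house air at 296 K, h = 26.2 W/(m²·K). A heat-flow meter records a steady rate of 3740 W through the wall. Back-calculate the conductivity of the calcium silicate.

k ≈ 0.0753 W/(m·K)

Thermal resistances in series:
R_aluminium = L/(kA) = 0.0042/(213×9.39) = 2.1×10^-6 K/W
R_brass = L/(kA) = 0.0037/(129×9.39) = 3.055×10^-6 K/W
R_outer film = 1/(h_o·A) = 1/(26.2×9.39) = 0.004065 K/W
Sum of known resistances R_other = 0.00407 K/W
Total R = ΔT/Q = 412/3740 = 0.1102 K/W
R_calcium silicate = R_total − R_other = 0.1061 K/W
k = L/(R·A) = 0.075/(0.1061×9.39)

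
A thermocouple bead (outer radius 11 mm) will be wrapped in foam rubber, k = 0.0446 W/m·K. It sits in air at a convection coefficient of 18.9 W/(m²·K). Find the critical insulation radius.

r_cr ≈ 4.72 mm

For a sphere r_cr = 2k/h = 2×0.0446/18.9
r_cr = 4.72 mm; since the bare radius (11 mm) is above r_cr, any added insulation will reduce heat loss.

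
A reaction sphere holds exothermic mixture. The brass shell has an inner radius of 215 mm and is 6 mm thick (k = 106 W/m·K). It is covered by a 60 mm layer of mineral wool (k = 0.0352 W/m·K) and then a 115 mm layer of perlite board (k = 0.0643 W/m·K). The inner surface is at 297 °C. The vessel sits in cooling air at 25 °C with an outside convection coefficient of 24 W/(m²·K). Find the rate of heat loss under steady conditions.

Radial (spherical) resistances in series:
R_brass shell = (1/0.215 − 1/0.221)/(4π×106) = 9.48×10^-5 K/W
R_mineral wool = (1/0.221 − 1/0.281)/(4π×0.0352) = 2.184 K/W
R_perlite board = (1/0.281 − 1/0.396)/(4π×0.0643) = 1.279 K/W
R_outer film = 1/(h·4πr_o²) = 1/(24×4π×0.396²) = 0.02114 K/W
R_total = 3.484 K/W
Q = ΔT/R_total = 272/3.484

Q ≈ 78.1 W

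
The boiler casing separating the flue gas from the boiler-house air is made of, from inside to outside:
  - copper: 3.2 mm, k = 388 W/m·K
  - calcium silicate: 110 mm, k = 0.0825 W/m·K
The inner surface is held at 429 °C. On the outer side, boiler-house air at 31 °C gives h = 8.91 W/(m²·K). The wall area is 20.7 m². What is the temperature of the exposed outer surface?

Thermal resistances in series:
R_copper = L/(kA) = 0.0032/(388×20.7) = 3.984×10^-7 K/W
R_calcium silicate = L/(kA) = 0.11/(0.0825×20.7) = 0.06441 K/W
R_outer film = 1/(h_o·A) = 1/(8.91×20.7) = 0.005422 K/W
R_total = 0.06983 K/W;  Q = ΔT/R_total = 398/0.06983 = 5699 W
T_interface = T_inner − Q·ΣR(inner→interface) = 429 − 5700×0.06441

T ≈ 61.9 °C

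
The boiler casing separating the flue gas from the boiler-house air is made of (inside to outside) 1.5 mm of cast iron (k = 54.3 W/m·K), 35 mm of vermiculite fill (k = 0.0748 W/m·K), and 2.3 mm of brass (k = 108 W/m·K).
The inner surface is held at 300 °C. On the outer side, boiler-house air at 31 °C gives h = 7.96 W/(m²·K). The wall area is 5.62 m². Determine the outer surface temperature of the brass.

Model the wall as resistances in series:
R_cast iron = L/(kA) = 0.0015/(54.3×5.62) = 4.915×10^-6 K/W
R_vermiculite fill = L/(kA) = 0.035/(0.0748×5.62) = 0.08326 K/W
R_brass = L/(kA) = 0.0023/(108×5.62) = 3.789×10^-6 K/W
R_outer film = 1/(h_o·A) = 1/(7.96×5.62) = 0.02235 K/W
R_total = 0.1056 K/W;  Q = ΔT/R_total = 269/0.1056 = 2547 W
T_interface = T_inner − Q·ΣR(inner→interface) = 300 − 2550×0.08327

T ≈ 87.9 °C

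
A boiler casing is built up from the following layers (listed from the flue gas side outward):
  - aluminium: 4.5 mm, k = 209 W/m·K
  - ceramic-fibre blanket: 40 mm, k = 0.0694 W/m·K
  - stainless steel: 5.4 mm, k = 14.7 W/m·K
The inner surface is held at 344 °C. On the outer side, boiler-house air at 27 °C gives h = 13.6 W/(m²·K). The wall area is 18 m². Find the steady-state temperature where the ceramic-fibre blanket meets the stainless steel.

T ≈ 63 °C

Thermal resistances in series:
R_aluminium = L/(kA) = 0.0045/(209×18) = 1.196×10^-6 K/W
R_ceramic-fibre blanket = L/(kA) = 0.04/(0.0694×18) = 0.03202 K/W
R_stainless steel = L/(kA) = 0.0054/(14.7×18) = 2.041×10^-5 K/W
R_outer film = 1/(h_o·A) = 1/(13.6×18) = 0.004085 K/W
R_total = 0.03613 K/W;  Q = ΔT/R_total = 317/0.03613 = 8775 W
T_interface = T_inner − Q·ΣR(inner→interface) = 344 − 8770×0.03202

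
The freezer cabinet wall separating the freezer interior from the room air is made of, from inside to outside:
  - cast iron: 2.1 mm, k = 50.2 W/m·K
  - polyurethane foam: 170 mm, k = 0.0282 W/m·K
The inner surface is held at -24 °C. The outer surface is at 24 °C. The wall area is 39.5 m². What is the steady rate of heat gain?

Q ≈ 315 W

Treating each layer as a thermal resistance in series:
R_cast iron = L/(kA) = 0.0021/(50.2×39.5) = 1.059×10^-6 K/W
R_polyurethane foam = L/(kA) = 0.17/(0.0282×39.5) = 0.1526 K/W
R_total = 0.1526 K/W
Q = ΔT / R_total = 48 / 0.1526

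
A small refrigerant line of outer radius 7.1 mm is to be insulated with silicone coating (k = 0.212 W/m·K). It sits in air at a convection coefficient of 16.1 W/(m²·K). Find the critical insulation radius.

r_cr ≈ 13.2 mm

For a cylinder r_cr = k/h = 0.212/16.1
r_cr = 13.2 mm; since the bare radius (7.1 mm) is below r_cr, adding a thin layer of insulation will *increase* heat loss.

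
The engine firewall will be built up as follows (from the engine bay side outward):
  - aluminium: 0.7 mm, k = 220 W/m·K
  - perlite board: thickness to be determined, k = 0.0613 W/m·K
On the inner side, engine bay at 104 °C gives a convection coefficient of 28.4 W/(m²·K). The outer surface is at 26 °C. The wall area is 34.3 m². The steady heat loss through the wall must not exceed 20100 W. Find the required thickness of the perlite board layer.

L ≈ 6 mm

Using the resistance-network approach (series):
R_inner film = 1/(h_i·A) = 1/(28.4×34.3) = 0.001027 K/W
R_aluminium = L/(kA) = 0.0007/(220×34.3) = 9.276×10^-8 K/W
Sum of the known resistances R_other = 0.001027 K/W
Required total resistance R_tot = ΔT/Q_allow = 78/20100 = 0.003881 K/W
R_perlite board = R_tot − R_other = 0.002854 K/W
L = R·k·A = 0.002854×0.0613×34.3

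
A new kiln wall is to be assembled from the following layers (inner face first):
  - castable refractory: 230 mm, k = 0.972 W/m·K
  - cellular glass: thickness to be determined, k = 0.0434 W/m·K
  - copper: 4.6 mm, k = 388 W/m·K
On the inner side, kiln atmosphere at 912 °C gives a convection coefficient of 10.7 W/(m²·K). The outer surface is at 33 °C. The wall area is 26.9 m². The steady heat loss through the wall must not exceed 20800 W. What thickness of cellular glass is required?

L ≈ 35 mm

Series thermal resistances:
R_inner film = 1/(h_i·A) = 1/(10.7×26.9) = 0.003474 K/W
R_castable refractory = L/(kA) = 0.23/(0.972×26.9) = 0.008796 K/W
R_copper = L/(kA) = 0.0046/(388×26.9) = 4.407×10^-7 K/W
Sum of the known resistances R_other = 0.01227 K/W
Required total resistance R_tot = ΔT/Q_allow = 879/20800 = 0.04226 K/W
R_cellular glass = R_tot − R_other = 0.02999 K/W
L = R·k·A = 0.02999×0.0434×26.9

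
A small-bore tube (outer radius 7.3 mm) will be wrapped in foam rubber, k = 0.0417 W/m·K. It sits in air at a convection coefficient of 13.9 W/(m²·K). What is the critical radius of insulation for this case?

r_cr ≈ 3 mm

For a cylinder r_cr = k/h = 0.0417/13.9
r_cr = 3 mm; since the bare radius (7.3 mm) is above r_cr, any added insulation will reduce heat loss.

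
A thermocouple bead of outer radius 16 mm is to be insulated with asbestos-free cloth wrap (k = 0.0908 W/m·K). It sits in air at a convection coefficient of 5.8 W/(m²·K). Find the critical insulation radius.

For a sphere r_cr = 2k/h = 2×0.0908/5.8
r_cr = 31.3 mm; since the bare radius (16 mm) is below r_cr, adding a thin layer of insulation will *increase* heat loss.

r_cr ≈ 31.3 mm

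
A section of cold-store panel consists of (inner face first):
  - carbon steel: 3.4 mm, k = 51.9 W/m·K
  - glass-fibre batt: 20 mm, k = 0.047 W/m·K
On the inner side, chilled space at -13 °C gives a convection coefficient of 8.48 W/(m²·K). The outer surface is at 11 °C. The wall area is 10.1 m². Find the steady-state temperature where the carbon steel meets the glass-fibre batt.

Model the wall as resistances in series:
R_inner film = 1/(h_i·A) = 1/(8.48×10.1) = 0.01168 K/W
R_carbon steel = L/(kA) = 0.0034/(51.9×10.1) = 6.486×10^-6 K/W
R_glass-fibre batt = L/(kA) = 0.02/(0.047×10.1) = 0.04213 K/W
R_total = 0.05381 K/W;  Q = ΔT/R_total = 24/0.05381 = 446 W
T_interface = T_inner + Q·ΣR(inner→interface) = -13 + 446×0.01168

T ≈ -7.79 °C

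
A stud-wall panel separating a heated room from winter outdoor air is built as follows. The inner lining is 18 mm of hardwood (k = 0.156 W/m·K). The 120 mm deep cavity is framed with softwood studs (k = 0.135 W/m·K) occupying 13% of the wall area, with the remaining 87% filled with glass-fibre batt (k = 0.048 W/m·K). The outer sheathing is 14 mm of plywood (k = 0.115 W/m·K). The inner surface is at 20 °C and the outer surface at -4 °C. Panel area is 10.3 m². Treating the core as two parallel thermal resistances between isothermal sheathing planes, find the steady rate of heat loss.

Q ≈ 109 W

Sheathing layers in series; stud and cavity paths in parallel between them.
R_inner = 0.018/(0.156×10.3) = 0.0112 K/W
R_stud  = 0.12/(0.135×0.13×10.3) = 0.6638 K/W
R_cav   = 0.12/(0.048×0.87×10.3) = 0.279 K/W
1/R_core = 1/R_stud + 1/R_cav → R_core = 0.1964 K/W
R_outer = 0.014/(0.115×10.3) = 0.01182 K/W
R_total = 0.2195 K/W
Q = ΔT/R_total = 24/0.2195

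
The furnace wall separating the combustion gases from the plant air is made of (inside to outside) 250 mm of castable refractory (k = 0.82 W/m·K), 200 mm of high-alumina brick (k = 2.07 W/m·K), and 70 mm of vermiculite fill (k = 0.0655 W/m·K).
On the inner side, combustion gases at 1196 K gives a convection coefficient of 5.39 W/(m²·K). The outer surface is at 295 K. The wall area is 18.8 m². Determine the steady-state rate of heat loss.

Q ≈ 10200 W

Treating each layer as a thermal resistance in series:
R_inner film = 1/(h_i·A) = 1/(5.39×18.8) = 0.009869 K/W
R_castable refractory = L/(kA) = 0.25/(0.82×18.8) = 0.01622 K/W
R_high-alumina brick = L/(kA) = 0.2/(2.07×18.8) = 0.005139 K/W
R_vermiculite fill = L/(kA) = 0.07/(0.0655×18.8) = 0.05685 K/W
R_total = 0.08807 K/W
Q = ΔT / R_total = 901 / 0.08807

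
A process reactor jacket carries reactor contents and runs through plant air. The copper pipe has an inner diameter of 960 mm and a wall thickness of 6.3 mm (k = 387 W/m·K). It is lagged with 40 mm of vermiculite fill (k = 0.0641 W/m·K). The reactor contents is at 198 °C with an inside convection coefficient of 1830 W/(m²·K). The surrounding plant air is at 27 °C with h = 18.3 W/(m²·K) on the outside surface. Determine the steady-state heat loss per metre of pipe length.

For a radial system each layer contributes R = ln(r_out/r_in)/(2πkL); films add R = 1/(hA).
R_inner film = 1/(h_i·2πr₁L) = 1/(1830×2π×0.48×1) = 1.812×10^-4 K/W
R_copper pipe wall = ln(486.3/480)/(2π×387×1) = 5.363×10^-6 K/W
R_vermiculite fill = ln(526.3/486.3)/(2π×0.0641×1) = 0.1963 K/W
R_outer film = 1/(h_o·2πr_oL) = 1/(18.3×2π×0.5263×1) = 0.01652 K/W
R_total = 0.213 K/W
Q = ΔT/R_total = 171/0.213

q′ ≈ 803 W/m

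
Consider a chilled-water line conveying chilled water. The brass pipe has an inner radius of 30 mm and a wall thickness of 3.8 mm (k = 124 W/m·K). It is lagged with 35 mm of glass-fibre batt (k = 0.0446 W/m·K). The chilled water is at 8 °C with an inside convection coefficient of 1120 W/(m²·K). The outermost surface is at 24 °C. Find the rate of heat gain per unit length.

q′ ≈ 6.3 W/m

Cylindrical conduction, so R = ln(r₂/r₁)/(2πkL) per layer, in series:
R_inner film = 1/(h_i·2πr₁L) = 1/(1120×2π×0.03×1) = 0.004737 K/W
R_brass pipe wall = ln(33.8/30)/(2π×124×1) = 1.531×10^-4 K/W
R_glass-fibre batt = ln(68.8/33.8)/(2π×0.0446×1) = 2.536 K/W
R_total = 2.541 K/W
Q = ΔT/R_total = 16/2.541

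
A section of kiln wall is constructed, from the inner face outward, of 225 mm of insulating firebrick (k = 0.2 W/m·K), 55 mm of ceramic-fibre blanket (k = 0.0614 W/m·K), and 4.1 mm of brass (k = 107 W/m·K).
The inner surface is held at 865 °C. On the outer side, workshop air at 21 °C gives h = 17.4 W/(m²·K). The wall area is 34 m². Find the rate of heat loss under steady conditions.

Series thermal resistances:
R_insulating firebrick = L/(kA) = 0.225/(0.2×34) = 0.03309 K/W
R_ceramic-fibre blanket = L/(kA) = 0.055/(0.0614×34) = 0.02635 K/W
R_brass = L/(kA) = 0.0041/(107×34) = 1.127×10^-6 K/W
R_outer film = 1/(h_o·A) = 1/(17.4×34) = 0.00169 K/W
R_total = 0.06113 K/W
Q = ΔT / R_total = 844 / 0.06113

Q ≈ 13800 W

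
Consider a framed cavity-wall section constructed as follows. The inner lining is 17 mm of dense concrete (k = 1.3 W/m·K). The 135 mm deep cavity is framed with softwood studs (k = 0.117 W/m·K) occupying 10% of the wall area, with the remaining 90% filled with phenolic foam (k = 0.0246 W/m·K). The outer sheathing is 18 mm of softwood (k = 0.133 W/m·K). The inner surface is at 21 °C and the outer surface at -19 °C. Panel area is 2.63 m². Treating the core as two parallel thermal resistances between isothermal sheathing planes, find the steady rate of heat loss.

Q ≈ 25.4 W

Sheathing layers in series; stud and cavity paths in parallel between them.
R_inner = 0.017/(1.3×2.63) = 0.004972 K/W
R_stud  = 0.135/(0.117×0.1×2.63) = 4.387 K/W
R_cav   = 0.135/(0.0246×0.9×2.63) = 2.318 K/W
1/R_core = 1/R_stud + 1/R_cav → R_core = 1.517 K/W
R_outer = 0.018/(0.133×2.63) = 0.05146 K/W
R_total = 1.573 K/W
Q = ΔT/R_total = 40/1.573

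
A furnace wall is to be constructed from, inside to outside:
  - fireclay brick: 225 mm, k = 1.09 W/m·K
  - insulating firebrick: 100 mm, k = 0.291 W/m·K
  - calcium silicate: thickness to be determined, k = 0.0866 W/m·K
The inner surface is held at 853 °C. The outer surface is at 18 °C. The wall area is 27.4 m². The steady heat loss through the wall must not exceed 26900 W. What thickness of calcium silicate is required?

Series thermal resistances:
R_fireclay brick = L/(kA) = 0.225/(1.09×27.4) = 0.007534 K/W
R_insulating firebrick = L/(kA) = 0.1/(0.291×27.4) = 0.01254 K/W
Sum of the known resistances R_other = 0.02008 K/W
Required total resistance R_tot = ΔT/Q_allow = 835/26900 = 0.03104 K/W
R_calcium silicate = R_tot − R_other = 0.01097 K/W
L = R·k·A = 0.01097×0.0866×27.4

L ≈ 26 mm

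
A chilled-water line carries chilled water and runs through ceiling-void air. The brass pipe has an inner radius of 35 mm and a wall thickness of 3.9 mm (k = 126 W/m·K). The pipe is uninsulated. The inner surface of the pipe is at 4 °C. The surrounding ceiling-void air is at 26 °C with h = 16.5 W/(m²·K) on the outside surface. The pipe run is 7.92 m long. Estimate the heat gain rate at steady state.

Cylindrical conduction, so R = ln(r₂/r₁)/(2πkL) per layer, in series:
R_brass pipe wall = ln(38.9/35)/(2π×126×7.92) = 1.685×10^-5 K/W
R_outer film = 1/(h_o·2πr_oL) = 1/(16.5×2π×0.0389×7.92) = 0.03131 K/W
R_total = 0.03133 K/W
Q = ΔT/R_total = 22/0.03133

Q ≈ 702 W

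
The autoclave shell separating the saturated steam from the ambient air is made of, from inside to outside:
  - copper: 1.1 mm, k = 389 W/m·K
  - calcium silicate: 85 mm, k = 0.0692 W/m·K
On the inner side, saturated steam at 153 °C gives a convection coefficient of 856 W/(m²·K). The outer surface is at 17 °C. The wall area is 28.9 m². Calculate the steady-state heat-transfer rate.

Q ≈ 3200 W

Using the resistance-network approach (series):
R_inner film = 1/(h_i·A) = 1/(856×28.9) = 4.042×10^-5 K/W
R_copper = L/(kA) = 0.0011/(389×28.9) = 9.785×10^-8 K/W
R_calcium silicate = L/(kA) = 0.085/(0.0692×28.9) = 0.0425 K/W
R_total = 0.04254 K/W
Q = ΔT / R_total = 136 / 0.04254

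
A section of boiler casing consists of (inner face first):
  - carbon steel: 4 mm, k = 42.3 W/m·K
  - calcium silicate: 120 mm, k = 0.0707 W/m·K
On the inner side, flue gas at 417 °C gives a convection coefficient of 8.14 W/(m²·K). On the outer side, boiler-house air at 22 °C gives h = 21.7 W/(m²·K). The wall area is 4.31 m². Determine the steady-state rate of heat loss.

Thermal resistances in series:
R_inner film = 1/(h_i·A) = 1/(8.14×4.31) = 0.0285 K/W
R_carbon steel = L/(kA) = 0.004/(42.3×4.31) = 2.194×10^-5 K/W
R_calcium silicate = L/(kA) = 0.12/(0.0707×4.31) = 0.3938 K/W
R_outer film = 1/(h_o·A) = 1/(21.7×4.31) = 0.01069 K/W
R_total = 0.433 K/W
Q = ΔT / R_total = 395 / 0.433

Q ≈ 912 W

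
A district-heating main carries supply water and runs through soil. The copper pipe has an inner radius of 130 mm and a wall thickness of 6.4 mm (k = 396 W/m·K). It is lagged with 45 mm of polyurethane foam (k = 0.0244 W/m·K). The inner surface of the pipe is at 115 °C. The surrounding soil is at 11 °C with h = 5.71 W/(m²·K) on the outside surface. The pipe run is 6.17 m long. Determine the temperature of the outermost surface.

T ≈ 18.9 °C

For a radial system each layer contributes R = ln(r_out/r_in)/(2πkL); films add R = 1/(hA).
R_copper pipe wall = ln(136.4/130)/(2π×396×6.17) = 3.13×10^-6 K/W
R_polyurethane foam = ln(181.4/136.4)/(2π×0.0244×6.17) = 0.3014 K/W
R_outer film = 1/(h_o·2πr_oL) = 1/(5.71×2π×0.1814×6.17) = 0.0249 K/W
R_total = 0.3263 K/W
Q = ΔT/R_total = 104/0.3263
Q = 319 W
T_interface = T_inner − Q·ΣR(inner→interface) = 115 − 319×0.3014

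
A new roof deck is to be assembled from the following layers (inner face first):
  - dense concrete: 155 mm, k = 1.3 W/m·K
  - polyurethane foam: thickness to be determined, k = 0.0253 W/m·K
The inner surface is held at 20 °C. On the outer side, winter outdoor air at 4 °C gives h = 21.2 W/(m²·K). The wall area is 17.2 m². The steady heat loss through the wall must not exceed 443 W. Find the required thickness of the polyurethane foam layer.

L ≈ 11.5 mm

Series thermal resistances:
R_dense concrete = L/(kA) = 0.155/(1.3×17.2) = 0.006932 K/W
R_outer film = 1/(h_o·A) = 1/(21.2×17.2) = 0.002742 K/W
Sum of the known resistances R_other = 0.009674 K/W
Required total resistance R_tot = ΔT/Q_allow = 16/443 = 0.03612 K/W
R_polyurethane foam = R_tot − R_other = 0.02644 K/W
L = R·k·A = 0.02644×0.0253×17.2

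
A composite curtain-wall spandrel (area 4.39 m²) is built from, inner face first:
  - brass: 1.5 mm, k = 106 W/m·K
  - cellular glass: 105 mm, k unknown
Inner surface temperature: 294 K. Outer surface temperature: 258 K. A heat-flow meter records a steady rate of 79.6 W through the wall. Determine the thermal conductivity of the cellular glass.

k ≈ 0.0529 W/(m·K)

Thermal resistances in series:
R_brass = L/(kA) = 0.0015/(106×4.39) = 3.223×10^-6 K/W
Sum of known resistances R_other = 3.223×10^-6 K/W
Total R = ΔT/Q = 36/79.6 = 0.4523 K/W
R_cellular glass = R_total − R_other = 0.4523 K/W
k = L/(R·A) = 0.105/(0.4523×4.39)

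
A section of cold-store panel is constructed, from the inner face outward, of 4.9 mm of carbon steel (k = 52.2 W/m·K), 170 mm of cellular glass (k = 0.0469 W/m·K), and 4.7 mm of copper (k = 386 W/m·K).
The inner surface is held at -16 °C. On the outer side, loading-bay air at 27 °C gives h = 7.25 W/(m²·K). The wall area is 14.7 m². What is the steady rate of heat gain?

Q ≈ 168 W

Using the resistance-network approach (series):
R_carbon steel = L/(kA) = 0.0049/(52.2×14.7) = 6.386×10^-6 K/W
R_cellular glass = L/(kA) = 0.17/(0.0469×14.7) = 0.2466 K/W
R_copper = L/(kA) = 0.0047/(386×14.7) = 8.283×10^-7 K/W
R_outer film = 1/(h_o·A) = 1/(7.25×14.7) = 0.009383 K/W
R_total = 0.256 K/W
Q = ΔT / R_total = 43 / 0.256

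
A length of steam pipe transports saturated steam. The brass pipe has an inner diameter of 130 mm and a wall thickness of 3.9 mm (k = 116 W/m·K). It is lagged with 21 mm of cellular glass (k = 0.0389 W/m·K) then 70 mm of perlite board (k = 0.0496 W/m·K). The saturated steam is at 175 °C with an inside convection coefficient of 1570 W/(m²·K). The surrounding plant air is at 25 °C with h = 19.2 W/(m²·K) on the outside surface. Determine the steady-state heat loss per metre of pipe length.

Radial resistances (cylindrical: R_cond = ln(r_o/r_i)/(2πkL), R_conv = 1/(h·2πrL)):
R_inner film = 1/(h_i·2πr₁L) = 1/(1570×2π×0.065×1) = 0.00156 K/W
R_brass pipe wall = ln(68.9/65)/(2π×116×1) = 7.995×10^-5 K/W
R_cellular glass = ln(89.9/68.9)/(2π×0.0389×1) = 1.088 K/W
R_perlite board = ln(159.9/89.9)/(2π×0.0496×1) = 1.848 K/W
R_outer film = 1/(h_o·2πr_oL) = 1/(19.2×2π×0.1599×1) = 0.05184 K/W
R_total = 2.99 K/W
Q = ΔT/R_total = 150/2.99

q′ ≈ 50.2 W/m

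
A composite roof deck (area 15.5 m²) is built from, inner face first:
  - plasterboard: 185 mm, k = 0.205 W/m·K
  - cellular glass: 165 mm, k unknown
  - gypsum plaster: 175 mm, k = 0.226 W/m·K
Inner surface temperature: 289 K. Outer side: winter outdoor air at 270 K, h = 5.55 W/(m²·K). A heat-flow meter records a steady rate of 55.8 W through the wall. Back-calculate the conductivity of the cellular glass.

k ≈ 0.0482 W/(m·K)

Thermal resistances in series:
R_plasterboard = L/(kA) = 0.185/(0.205×15.5) = 0.05822 K/W
R_gypsum plaster = L/(kA) = 0.175/(0.226×15.5) = 0.04996 K/W
R_outer film = 1/(h_o·A) = 1/(5.55×15.5) = 0.01162 K/W
Sum of known resistances R_other = 0.1198 K/W
Total R = ΔT/Q = 19/55.8 = 0.3405 K/W
R_cellular glass = R_total − R_other = 0.2207 K/W
k = L/(R·A) = 0.165/(0.2207×15.5)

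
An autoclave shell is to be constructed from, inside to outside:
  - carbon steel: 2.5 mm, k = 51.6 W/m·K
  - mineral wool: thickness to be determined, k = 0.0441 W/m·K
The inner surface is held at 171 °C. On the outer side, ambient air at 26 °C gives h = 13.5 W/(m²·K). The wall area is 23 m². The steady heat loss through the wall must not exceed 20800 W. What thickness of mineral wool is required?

L ≈ 3.8 mm

Treating each layer as a thermal resistance in series:
R_carbon steel = L/(kA) = 0.0025/(51.6×23) = 2.107×10^-6 K/W
R_outer film = 1/(h_o·A) = 1/(13.5×23) = 0.003221 K/W
Sum of the known resistances R_other = 0.003223 K/W
Required total resistance R_tot = ΔT/Q_allow = 145/20800 = 0.006971 K/W
R_mineral wool = R_tot − R_other = 0.003748 K/W
L = R·k·A = 0.003748×0.0441×23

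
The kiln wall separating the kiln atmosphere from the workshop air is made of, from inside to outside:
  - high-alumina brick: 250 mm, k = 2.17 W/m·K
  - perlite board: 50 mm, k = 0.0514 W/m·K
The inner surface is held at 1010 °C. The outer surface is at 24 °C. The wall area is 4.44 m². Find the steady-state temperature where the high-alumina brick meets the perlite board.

T ≈ 906 °C

Using the resistance-network approach (series):
R_high-alumina brick = L/(kA) = 0.25/(2.17×4.44) = 0.02595 K/W
R_perlite board = L/(kA) = 0.05/(0.0514×4.44) = 0.2191 K/W
R_total = 0.245 K/W;  Q = ΔT/R_total = 986/0.245 = 4024 W
T_interface = T_inner − Q·ΣR(inner→interface) = 1010 − 4020×0.02595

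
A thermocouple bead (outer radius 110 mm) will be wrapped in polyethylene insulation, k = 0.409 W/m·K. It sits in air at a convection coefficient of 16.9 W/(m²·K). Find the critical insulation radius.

For a sphere r_cr = 2k/h = 2×0.409/16.9
r_cr = 48.4 mm; since the bare radius (110 mm) is above r_cr, any added insulation will reduce heat loss.

r_cr ≈ 48.4 mm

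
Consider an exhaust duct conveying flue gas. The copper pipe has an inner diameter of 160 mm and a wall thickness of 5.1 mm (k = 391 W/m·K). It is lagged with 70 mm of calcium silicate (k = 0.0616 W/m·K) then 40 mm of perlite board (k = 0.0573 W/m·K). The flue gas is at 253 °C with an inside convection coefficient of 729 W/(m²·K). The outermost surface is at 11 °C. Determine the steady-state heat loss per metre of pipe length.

q′ ≈ 110 W/m

Treating each annulus and film as a series resistance:
R_inner film = 1/(h_i·2πr₁L) = 1/(729×2π×0.08×1) = 0.002729 K/W
R_copper pipe wall = ln(85.1/80)/(2π×391×1) = 2.516×10^-5 K/W
R_calcium silicate = ln(155.1/85.1)/(2π×0.0616×1) = 1.551 K/W
R_perlite board = ln(195.1/155.1)/(2π×0.0573×1) = 0.6373 K/W
R_total = 2.191 K/W
Q = ΔT/R_total = 242/2.191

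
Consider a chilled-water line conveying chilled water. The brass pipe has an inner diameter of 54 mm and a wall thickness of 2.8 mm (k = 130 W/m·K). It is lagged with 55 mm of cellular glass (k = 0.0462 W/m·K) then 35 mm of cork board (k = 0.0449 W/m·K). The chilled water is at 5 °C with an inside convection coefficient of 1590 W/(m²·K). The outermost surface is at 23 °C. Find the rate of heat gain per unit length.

q′ ≈ 3.73 W/m

For a radial system each layer contributes R = ln(r_out/r_in)/(2πkL); films add R = 1/(hA).
R_inner film = 1/(h_i·2πr₁L) = 1/(1590×2π×0.027×1) = 0.003707 K/W
R_brass pipe wall = ln(29.8/27)/(2π×130×1) = 1.208×10^-4 K/W
R_cellular glass = ln(84.8/29.8)/(2π×0.0462×1) = 3.603 K/W
R_cork board = ln(119.8/84.8)/(2π×0.0449×1) = 1.225 K/W
R_total = 4.831 K/W
Q = ΔT/R_total = 18/4.831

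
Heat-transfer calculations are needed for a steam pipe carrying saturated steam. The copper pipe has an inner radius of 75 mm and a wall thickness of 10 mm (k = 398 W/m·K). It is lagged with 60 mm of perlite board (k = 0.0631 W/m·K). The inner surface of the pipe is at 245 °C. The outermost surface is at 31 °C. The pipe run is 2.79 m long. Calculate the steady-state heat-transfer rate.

Q ≈ 443 W

For a radial system each layer contributes R = ln(r_out/r_in)/(2πkL); films add R = 1/(hA).
R_copper pipe wall = ln(85/75)/(2π×398×2.79) = 1.794×10^-5 K/W
R_perlite board = ln(145/85)/(2π×0.0631×2.79) = 0.4828 K/W
R_total = 0.4828 K/W
Q = ΔT/R_total = 214/0.4828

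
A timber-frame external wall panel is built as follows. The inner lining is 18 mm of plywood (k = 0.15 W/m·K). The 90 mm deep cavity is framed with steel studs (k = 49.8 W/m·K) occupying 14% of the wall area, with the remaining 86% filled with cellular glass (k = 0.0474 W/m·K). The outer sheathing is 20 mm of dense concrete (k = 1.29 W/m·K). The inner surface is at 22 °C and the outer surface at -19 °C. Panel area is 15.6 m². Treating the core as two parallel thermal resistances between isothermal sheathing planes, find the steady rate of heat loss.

Sheathing layers in series; stud and cavity paths in parallel between them.
R_inner = 0.018/(0.15×15.6) = 0.007692 K/W
R_stud  = 0.09/(49.8×0.14×15.6) = 8.275×10^-4 K/W
R_cav   = 0.09/(0.0474×0.86×15.6) = 0.1415 K/W
1/R_core = 1/R_stud + 1/R_cav → R_core = 8.227×10^-4 K/W
R_outer = 0.02/(1.29×15.6) = 9.938×10^-4 K/W
R_total = 0.009509 K/W
Q = ΔT/R_total = 41/0.009509

Q ≈ 4310 W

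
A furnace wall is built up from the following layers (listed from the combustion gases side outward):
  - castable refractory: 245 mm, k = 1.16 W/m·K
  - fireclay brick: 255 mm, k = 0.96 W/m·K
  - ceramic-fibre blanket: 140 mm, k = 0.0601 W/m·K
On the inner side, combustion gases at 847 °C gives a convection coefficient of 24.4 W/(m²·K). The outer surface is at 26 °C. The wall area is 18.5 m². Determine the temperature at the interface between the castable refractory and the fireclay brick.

T ≈ 774 °C

Using the resistance-network approach (series):
R_inner film = 1/(h_i·A) = 1/(24.4×18.5) = 0.002215 K/W
R_castable refractory = L/(kA) = 0.245/(1.16×18.5) = 0.01142 K/W
R_fireclay brick = L/(kA) = 0.255/(0.96×18.5) = 0.01436 K/W
R_ceramic-fibre blanket = L/(kA) = 0.14/(0.0601×18.5) = 0.1259 K/W
R_total = 0.1539 K/W;  Q = ΔT/R_total = 821/0.1539 = 5334 W
T_interface = T_inner − Q·ΣR(inner→interface) = 847 − 5330×0.01363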